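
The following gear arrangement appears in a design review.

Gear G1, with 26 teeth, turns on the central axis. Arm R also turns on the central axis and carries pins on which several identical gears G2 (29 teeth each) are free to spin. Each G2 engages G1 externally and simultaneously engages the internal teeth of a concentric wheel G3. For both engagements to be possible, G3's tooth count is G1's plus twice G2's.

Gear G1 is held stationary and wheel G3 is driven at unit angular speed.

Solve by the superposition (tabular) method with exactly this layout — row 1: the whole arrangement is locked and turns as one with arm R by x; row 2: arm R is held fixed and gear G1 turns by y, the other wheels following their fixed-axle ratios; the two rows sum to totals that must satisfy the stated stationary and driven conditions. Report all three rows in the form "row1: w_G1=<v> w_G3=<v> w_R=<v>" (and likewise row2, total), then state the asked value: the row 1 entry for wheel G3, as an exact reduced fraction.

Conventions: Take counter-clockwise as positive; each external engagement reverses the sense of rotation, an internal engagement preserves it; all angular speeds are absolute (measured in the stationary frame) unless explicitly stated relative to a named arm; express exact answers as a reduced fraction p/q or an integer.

row1: w_G1=42/55 w_G3=42/55 w_R=42/55
row2: w_G1=-42/55 w_G3=13/55 w_R=0
total: w_G1=0 w_G3=1 w_R=42/55
asked value: 42/55

recognized (axles ride arm R): planetary set, 26/29/84 teeth
row 1 — lock + rotate with arm: ω_sun = ω_ring = ω_arm = x
superposition row 2 [arm held]: sun y, ring −(26/84)·y, arm 0
boundary: total ω_sun = x + y = 0 and total ω_ring = x − (26/84)·y = 1  ⇒  y = -42/55, x = 42/55
row 2 ring = −(26/84)·(-42/55) = 13/55
totals (row 1 + row 2): sun 42/55 + (-42/55) = 0, ring 42/55 + 13/55 = 1, arm 42/55 + 0 = 42/55
asked cell (row1, ring) = 42/55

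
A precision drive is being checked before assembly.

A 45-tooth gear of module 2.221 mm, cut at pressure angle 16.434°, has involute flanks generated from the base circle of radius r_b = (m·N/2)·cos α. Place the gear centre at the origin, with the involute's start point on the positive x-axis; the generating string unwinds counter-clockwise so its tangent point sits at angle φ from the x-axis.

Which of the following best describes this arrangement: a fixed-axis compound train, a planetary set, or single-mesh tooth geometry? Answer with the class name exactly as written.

single-mesh tooth geometry

class = single-mesh tooth geometry [base-circle involute, m = 2.221, 45T]
classification: single-mesh tooth geometry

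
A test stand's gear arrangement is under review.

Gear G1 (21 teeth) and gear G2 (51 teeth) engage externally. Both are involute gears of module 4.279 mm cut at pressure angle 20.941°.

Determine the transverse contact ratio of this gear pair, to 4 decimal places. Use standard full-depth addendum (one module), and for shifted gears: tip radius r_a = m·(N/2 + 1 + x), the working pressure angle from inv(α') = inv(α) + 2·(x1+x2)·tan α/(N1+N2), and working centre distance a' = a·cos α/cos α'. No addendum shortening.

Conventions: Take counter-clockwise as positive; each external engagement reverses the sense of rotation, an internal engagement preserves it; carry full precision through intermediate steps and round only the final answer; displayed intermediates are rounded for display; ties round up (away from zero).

1.6230

topology: single-mesh involute geometry — m = 4.279, 21T/51T pair
base radii: r_b1 = 41.961860, r_b2 = 101.907374
tip radii: r_a1 = 49.208500, r_a2 = 113.393500
no profile shift: α' = α, a' = a
action lengths: √(r_a1²−r_b1²) = 25.703673, √(r_a2²−r_b2²) = 49.728996
base pitch p_b = π·m·cos α = 12.554959
CR = (25.703673 + 49.728996 − 154.044000·sin 20.94100°)/12.554959 = 1.622973
contact ratio ≈ 1.6230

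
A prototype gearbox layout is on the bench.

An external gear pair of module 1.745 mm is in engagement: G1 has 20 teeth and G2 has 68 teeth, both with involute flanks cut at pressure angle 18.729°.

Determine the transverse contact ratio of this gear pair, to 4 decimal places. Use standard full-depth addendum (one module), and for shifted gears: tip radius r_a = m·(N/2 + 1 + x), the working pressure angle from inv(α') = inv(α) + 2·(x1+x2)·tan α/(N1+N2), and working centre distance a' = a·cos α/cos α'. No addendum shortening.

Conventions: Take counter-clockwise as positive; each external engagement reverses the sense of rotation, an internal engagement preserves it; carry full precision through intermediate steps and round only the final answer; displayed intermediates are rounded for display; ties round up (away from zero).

recognized (one external pair, fixed centres): single-mesh tooth geometry, m = 1.745, N1 = 20, N2 = 68
base radii: r_b1 = 16.525985, r_b2 = 56.188351
tip radii: r_a1 = 19.195000, r_a2 = 61.075000
no profile shift: α' = α, a' = a
action lengths: √(r_a1²−r_b1²) = 9.764212, √(r_a2²−r_b2²) = 23.937938
base pitch p_b = π·m·cos α = 5.191791
CR = (9.764212 + 23.937938 − 76.780000·sin 18.72900°)/5.191791 = 1.742881
contact ratio ≈ 1.7429

1.7429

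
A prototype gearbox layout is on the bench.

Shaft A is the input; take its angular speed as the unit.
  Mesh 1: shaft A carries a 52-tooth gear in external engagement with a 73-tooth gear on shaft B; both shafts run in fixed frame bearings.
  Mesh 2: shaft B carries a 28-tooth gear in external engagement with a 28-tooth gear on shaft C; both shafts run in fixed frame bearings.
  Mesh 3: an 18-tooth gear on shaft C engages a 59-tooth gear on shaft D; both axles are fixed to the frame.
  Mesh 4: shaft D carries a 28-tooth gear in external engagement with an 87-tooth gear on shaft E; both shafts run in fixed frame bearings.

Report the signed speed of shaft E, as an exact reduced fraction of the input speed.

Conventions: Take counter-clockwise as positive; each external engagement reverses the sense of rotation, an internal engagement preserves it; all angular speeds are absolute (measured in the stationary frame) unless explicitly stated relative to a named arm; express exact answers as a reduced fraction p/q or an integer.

4-mesh fixed-axis compound train (all bearings frame-fixed)
mesh 1 [52T→73T]: |ω|/ω_in = 1×52/73 = 52/73, sense flips to −
mesh 2 [28T→28T]: |ω|/ω_in = (52/73)×28/28 = 52/73, sense flips to +
mesh 3 [18T→59T]: |ω|/ω_in = (52/73)×18/59 = 936/4307, sense flips to −
mesh 4 [28T→87T]: |ω|/ω_in = (936/4307)×28/87 = 8736/124903, sense flips to +
signed output speed (× input speed) = 8736/124903

8736/124903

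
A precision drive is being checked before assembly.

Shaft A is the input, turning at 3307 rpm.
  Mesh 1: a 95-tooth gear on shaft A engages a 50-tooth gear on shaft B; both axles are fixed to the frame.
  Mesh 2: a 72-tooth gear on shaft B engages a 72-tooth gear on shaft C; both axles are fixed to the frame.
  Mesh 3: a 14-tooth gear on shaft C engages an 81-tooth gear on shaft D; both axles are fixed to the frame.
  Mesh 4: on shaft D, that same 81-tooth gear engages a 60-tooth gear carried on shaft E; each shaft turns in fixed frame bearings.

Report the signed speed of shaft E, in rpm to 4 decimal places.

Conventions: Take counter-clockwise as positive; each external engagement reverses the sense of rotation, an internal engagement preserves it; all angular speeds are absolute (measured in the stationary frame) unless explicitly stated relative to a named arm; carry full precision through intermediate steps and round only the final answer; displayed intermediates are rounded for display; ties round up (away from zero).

+1466.1033 rpm

class = fixed-axis compound train [4 meshes; 4 ratios multiply, 4 sense flips]
mesh 1 [95T→50T]: ω = 3307.0000×95/50 = 6283.3000 rpm, sense flips to −
mesh 2 [72T→72T]: ω = 6283.3000×72/72 = 6283.3000 rpm, sense flips to +
mesh 3 [14T→81T]: ω = 6283.3000×14/81 = 1086.0025 rpm, sense flips to −
mesh 4 [81T→60T]: ω = 1086.0025×81/60 = 1466.1033 rpm, sense flips to +
signed output speed = +1466.1033 rpm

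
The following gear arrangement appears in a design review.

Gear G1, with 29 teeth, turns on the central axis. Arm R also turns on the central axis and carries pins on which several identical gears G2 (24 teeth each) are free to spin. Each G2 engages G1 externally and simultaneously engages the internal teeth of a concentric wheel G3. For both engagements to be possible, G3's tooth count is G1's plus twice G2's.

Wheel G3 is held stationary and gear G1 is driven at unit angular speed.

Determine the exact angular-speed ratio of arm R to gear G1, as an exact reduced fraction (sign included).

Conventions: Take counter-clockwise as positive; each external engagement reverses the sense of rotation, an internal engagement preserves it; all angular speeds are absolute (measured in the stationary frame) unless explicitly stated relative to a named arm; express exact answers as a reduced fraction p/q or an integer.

recognized (axles ride arm R): planetary set, 29/24/77 teeth
ring teeth: 29 + 2·24 = 77
29(ω_sun−ω_arm) = −77(ω_ring−ω_arm),  ω_ring = 0, ω_sun = 1
29(1−ω_arm) = −77(0−ω_arm)  ⇒  106·ω_arm = 29  ⇒  ω_arm = 29/106
ω_out/ω_in = 29/106

29/106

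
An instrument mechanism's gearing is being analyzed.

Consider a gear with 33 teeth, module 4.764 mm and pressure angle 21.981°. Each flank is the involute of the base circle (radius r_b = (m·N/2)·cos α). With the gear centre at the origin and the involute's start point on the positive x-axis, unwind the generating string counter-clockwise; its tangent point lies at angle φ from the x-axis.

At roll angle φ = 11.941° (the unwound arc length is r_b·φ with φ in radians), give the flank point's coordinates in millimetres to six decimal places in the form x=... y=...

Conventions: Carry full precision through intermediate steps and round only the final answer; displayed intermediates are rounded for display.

x=74.457845 y=0.218990

topology: single-mesh involute geometry — m = 4.764, N = 33
pitch radius r_p = m·N/2 = 4.764·33/2 = 78.606000
base radius r_b = r_p·cos α = 78.606000·cos 21.981° = 72.891975
roll angle φ = 11.941° = 0.20840977 rad
x = r_b·(cos φ + φ·sin φ) = 74.457845
y = r_b·(sin φ − φ·cos φ) = 0.218990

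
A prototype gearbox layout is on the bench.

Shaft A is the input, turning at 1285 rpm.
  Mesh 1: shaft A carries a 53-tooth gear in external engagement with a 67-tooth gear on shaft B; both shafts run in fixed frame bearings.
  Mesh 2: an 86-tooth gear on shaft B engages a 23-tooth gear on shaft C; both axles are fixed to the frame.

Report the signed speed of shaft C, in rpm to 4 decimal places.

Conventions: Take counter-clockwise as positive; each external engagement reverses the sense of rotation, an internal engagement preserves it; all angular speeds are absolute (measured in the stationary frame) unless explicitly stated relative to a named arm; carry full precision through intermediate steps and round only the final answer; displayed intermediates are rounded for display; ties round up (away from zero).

+3800.7982 rpm

2-mesh fixed-axis compound train (all bearings frame-fixed)
mesh 1 [53T→67T]: ω = 1285.0000×53/67 = 1016.4925 rpm, sense flips to −
mesh 2 [86T→23T]: ω = 1016.4925×86/23 = 3800.7982 rpm, sense flips to +
signed output speed = +3800.7982 rpm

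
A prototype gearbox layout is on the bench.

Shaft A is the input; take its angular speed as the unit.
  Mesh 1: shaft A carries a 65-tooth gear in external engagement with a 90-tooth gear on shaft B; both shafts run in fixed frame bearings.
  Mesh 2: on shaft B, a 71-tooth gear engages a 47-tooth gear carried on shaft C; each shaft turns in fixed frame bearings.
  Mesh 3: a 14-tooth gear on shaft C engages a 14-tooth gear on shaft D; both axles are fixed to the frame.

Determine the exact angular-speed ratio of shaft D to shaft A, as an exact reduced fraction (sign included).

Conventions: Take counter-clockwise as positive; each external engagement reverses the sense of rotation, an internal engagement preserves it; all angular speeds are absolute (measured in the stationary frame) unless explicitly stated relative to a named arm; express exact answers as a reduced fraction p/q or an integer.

-923/846

class = fixed-axis compound train [3 meshes; 3 ratios multiply, 3 sense flips]
mesh 1 [65T→90T]: running ratio 13/18, sense −
mesh 2 [71T→47T]: running ratio 923/846, sense +
mesh 3 [14T→14T]: running ratio 923/846, sense −
ω_out/ω_in = -923/846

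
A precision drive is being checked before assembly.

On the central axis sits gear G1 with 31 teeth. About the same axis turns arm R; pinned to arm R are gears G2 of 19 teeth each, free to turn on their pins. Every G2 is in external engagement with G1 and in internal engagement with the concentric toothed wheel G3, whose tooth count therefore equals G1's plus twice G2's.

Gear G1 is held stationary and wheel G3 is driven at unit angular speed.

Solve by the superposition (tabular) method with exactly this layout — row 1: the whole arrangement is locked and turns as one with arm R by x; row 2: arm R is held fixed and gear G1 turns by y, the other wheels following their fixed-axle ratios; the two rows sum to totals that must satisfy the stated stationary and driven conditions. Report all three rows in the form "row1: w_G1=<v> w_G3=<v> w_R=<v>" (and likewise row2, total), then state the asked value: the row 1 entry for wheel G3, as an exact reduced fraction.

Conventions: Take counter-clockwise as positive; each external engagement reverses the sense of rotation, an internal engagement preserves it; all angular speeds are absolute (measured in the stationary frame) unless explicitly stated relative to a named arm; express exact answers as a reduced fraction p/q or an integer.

row1: w_G1=69/100 w_G3=69/100 w_R=69/100
row2: w_G1=-69/100 w_G3=31/100 w_R=0
total: w_G1=0 w_G3=1 w_R=69/100
asked value: 69/100

class = planetary set [G3 = 31+2·19 = 69; Willis about the carrier]
row 1 — lock + rotate with arm: ω_sun = ω_ring = ω_arm = x
row 2 — arm fixed, fixed-axis ratios: sun y, ring −(31/69)·y, arm 0
boundary: total ω_sun = x + y = 0 and total ω_ring = x − (31/69)·y = 1  ⇒  y = -69/100, x = 69/100
row 2 ring = −(31/69)·(-69/100) = 31/100
totals (row 1 + row 2): sun 69/100 + (-69/100) = 0, ring 69/100 + 31/100 = 1, arm 69/100 + 0 = 69/100
asked cell (row1, ring) = 69/100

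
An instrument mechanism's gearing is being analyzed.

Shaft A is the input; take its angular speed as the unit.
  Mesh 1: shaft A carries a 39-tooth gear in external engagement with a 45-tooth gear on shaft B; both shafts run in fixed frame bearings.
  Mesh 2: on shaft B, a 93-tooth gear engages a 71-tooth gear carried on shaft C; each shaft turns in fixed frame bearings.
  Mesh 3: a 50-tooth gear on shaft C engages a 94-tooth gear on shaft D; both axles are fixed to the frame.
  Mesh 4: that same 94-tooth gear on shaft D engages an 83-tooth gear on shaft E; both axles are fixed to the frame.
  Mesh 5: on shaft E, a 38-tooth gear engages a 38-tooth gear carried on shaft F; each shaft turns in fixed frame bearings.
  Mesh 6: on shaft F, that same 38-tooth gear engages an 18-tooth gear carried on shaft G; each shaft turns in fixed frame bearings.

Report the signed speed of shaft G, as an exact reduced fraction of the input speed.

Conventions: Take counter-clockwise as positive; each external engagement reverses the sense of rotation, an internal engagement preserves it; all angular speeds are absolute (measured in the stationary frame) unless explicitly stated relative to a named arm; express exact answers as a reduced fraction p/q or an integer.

76570/53037

6-mesh fixed-axis compound train (all bearings frame-fixed)
mesh 1 [39T→45T]: |ω|/ω_in = 1×39/45 = 13/15, sense flips to −
mesh 2 [93T→71T]: |ω|/ω_in = (13/15)×93/71 = 403/355, sense flips to +
mesh 3 [50T→94T]: |ω|/ω_in = (403/355)×50/94 = 2015/3337, sense flips to −
mesh 4 [94T→83T]: |ω|/ω_in = (2015/3337)×94/83 = 4030/5893, sense flips to +
mesh 5 [38T→38T]: |ω|/ω_in = (4030/5893)×38/38 = 4030/5893, sense flips to −
mesh 6 [38T→18T]: |ω|/ω_in = (4030/5893)×38/18 = 76570/53037, sense flips to +
signed output speed (× input speed) = 76570/53037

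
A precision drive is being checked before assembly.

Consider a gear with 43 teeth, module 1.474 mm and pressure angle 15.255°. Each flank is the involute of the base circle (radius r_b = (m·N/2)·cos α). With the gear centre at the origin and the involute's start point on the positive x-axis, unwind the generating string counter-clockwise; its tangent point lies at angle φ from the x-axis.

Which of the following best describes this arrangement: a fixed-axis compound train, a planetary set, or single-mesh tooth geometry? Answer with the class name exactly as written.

single-mesh tooth geometry

class = single-mesh tooth geometry [base-circle involute, m = 1.474, 43T]
classification: single-mesh tooth geometry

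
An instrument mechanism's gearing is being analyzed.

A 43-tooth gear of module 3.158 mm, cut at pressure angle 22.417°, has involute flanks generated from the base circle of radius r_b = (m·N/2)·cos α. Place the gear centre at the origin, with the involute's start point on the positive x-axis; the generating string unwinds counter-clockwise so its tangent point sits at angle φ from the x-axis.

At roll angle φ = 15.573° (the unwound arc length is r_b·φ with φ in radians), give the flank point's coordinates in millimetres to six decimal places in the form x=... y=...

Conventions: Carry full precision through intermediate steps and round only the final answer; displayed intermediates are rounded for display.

x=65.042016 y=0.417006

class = single-mesh tooth geometry [base-circle involute, m = 3.158, 43T]
pitch radius r_p = m·N/2 = 3.158·43/2 = 67.897000
base radius r_b = r_p·cos α = 67.897000·cos 22.417° = 62.766222
roll angle φ = 15.573° = 0.27180012 rad
x = r_b·(cos φ + φ·sin φ) = 65.042016
y = r_b·(sin φ − φ·cos φ) = 0.417006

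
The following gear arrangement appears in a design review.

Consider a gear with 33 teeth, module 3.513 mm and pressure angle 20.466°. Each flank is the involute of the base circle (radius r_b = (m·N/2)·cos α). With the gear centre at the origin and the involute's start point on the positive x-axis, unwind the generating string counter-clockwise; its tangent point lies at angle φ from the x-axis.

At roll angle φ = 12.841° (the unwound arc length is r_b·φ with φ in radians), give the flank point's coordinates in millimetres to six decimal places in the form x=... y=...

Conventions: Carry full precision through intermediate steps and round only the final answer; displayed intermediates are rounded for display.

topology: single-mesh involute geometry — m = 3.513, N = 33
pitch radius r_p = m·N/2 = 3.513·33/2 = 57.964500
base radius r_b = r_p·cos α = 57.964500·cos 20.466° = 54.305772
roll angle φ = 12.841° = 0.22411773 rad
x = r_b·(cos φ + φ·sin φ) = 55.652549
y = r_b·(sin φ − φ·cos φ) = 0.202754

x=55.652549 y=0.202754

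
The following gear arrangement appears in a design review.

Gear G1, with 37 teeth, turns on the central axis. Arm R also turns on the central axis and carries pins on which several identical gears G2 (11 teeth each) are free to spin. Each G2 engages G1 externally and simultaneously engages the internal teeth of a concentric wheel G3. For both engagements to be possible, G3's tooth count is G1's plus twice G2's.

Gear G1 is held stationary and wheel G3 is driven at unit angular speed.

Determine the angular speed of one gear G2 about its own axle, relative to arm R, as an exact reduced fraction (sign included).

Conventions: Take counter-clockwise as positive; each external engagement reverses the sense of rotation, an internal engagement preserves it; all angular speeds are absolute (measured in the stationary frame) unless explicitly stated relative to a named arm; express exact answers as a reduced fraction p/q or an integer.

planetary set (37T centre, 11T on arm, 59T internal) — Willis relation
ring teeth: 37 + 2·11 = 59
37(ω_sun−ω_arm) = −59(ω_ring−ω_arm),  ω_sun = 0, ω_ring = 1
37(0−ω_arm) = −59(1−ω_arm)  ⇒  96·ω_arm = 59  ⇒  ω_arm = 59/96
sun–planet mesh: 37·(0−59/96) = −11·(ω_p−ω_arm)  ⇒  ω_p−ω_arm = 2183/1056
exact speed ratio = 2183/1056

2183/1056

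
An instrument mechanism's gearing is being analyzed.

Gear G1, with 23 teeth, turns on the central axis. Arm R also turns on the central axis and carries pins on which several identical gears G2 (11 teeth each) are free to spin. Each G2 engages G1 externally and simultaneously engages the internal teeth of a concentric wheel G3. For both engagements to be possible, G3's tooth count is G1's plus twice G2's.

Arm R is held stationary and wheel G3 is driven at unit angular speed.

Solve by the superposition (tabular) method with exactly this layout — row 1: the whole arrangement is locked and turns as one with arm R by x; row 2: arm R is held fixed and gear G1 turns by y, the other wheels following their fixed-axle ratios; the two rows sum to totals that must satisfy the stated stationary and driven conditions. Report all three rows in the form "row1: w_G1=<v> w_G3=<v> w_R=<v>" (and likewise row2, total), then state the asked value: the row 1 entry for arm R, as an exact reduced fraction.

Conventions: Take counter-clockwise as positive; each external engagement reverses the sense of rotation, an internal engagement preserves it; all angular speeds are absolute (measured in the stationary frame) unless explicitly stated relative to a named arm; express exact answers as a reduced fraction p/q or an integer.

row1: w_G1=0 w_G3=0 w_R=0
row2: w_G1=-45/23 w_G3=1 w_R=0
total: w_G1=-45/23 w_G3=1 w_R=0
asked value: 0

class = planetary set [G3 = 23+2·11 = 45; Willis about the carrier]
superposition row 1 [locked train]: every member turns x
superposition row 2 [arm held]: sun y, ring −(23/45)·y, arm 0
boundary: total ω_arm = x = 0 and total ω_ring = x − (23/45)·y = 1  ⇒  y = -45/23, x = 0
row 2 ring = −(23/45)·(-45/23) = 1
totals (row 1 + row 2): sun 0 + (-45/23) = -45/23, ring 0 + 1 = 1, arm 0 + 0 = 0
asked cell (row1, arm) = 0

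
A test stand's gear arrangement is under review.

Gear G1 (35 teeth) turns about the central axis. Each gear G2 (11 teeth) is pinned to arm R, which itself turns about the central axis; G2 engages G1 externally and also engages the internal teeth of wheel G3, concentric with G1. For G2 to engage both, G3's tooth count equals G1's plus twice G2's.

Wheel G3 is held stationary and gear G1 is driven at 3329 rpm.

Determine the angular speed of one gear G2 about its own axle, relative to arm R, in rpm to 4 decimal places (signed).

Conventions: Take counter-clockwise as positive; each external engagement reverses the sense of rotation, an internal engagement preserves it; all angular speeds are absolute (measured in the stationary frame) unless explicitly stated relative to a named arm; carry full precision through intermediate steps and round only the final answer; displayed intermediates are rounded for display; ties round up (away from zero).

-6562.6038 rpm

planetary set (35T centre, 11T on arm, 57T internal) — Willis relation
normalise by the input: solve with ω_sun = 1, then scale by 3329 rpm
ring teeth: 35 + 2·11 = 57
35(ω_sun−ω_arm) = −57(ω_ring−ω_arm),  ω_ring = 0, ω_sun = 1
35(1−ω_arm) = −57(0−ω_arm)  ⇒  92·ω_arm = 35  ⇒  ω_arm = 35/92
sun–planet mesh: 35·(1−35/92) = −11·(ω_p−ω_arm)  ⇒  ω_p−ω_arm = -1995/1012
scale: ω_p−ω_arm = -1995/1012 × 3329 rpm = -6562.6038 rpm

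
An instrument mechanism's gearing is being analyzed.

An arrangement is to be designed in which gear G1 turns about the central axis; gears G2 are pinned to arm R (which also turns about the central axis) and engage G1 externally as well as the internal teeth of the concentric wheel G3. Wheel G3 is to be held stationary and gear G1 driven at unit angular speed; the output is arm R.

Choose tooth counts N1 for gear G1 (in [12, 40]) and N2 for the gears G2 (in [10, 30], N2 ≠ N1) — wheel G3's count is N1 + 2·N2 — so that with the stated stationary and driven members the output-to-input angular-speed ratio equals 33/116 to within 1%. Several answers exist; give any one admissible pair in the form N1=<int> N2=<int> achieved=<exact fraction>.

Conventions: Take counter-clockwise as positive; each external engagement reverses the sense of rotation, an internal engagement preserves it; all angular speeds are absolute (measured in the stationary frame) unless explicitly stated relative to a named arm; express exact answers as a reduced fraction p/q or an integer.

planetary set to be sized for 33/116 (Willis relation)
Willis with ω_ring = 0: ω_arm/ω_sun = N1/(N1+N3); set equal to 33/116  ⇒  N3/N1 = 1/(33/116) − 1 = 83/33
N3 = N1 + 2·N2  ⇒  N2/N1 = (N3/N1 − 1)/2 = (83/33 − 1)/2 = 25/33
smallest multiple with N1 ≥ 12 and N2 ≥ 10: k = 1  ⇒  N1 = 1·33 = 33, N2 = 1·25 = 25 (N1 ≤ 40, N2 ≤ 30, N2 ≠ N1 ✓), N3 = 33 + 2·25 = 83
check: N1/(N1+N3) with N1 = 33, N3 = 83 gives 33/116; |achieved − target| = 0 ≤ 33/11600 ✓

N1=33 N2=25 achieved=33/116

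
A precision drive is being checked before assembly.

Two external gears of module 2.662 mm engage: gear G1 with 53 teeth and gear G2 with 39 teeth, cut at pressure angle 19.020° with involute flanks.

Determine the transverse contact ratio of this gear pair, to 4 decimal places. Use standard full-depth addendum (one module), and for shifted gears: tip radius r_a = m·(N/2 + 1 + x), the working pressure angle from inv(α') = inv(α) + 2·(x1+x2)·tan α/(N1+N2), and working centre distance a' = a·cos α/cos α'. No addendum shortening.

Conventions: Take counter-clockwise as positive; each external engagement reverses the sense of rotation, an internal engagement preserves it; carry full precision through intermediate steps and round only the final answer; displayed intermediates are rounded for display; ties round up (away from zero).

topology: single-mesh involute geometry — m = 2.662, 53T/39T pair
base radii: r_b1 = 66.691696, r_b2 = 49.075022
tip radii: r_a1 = 73.205000, r_a2 = 54.571000
no profile shift: α' = α, a' = a
action lengths: √(r_a1²−r_b1²) = 30.185919, √(r_a2²−r_b2²) = 23.867055
base pitch p_b = π·m·cos α = 7.906345
CR = (30.185919 + 23.867055 − 122.452000·sin 19.02000°)/7.906345 = 1.789207
contact ratio ≈ 1.7892

1.7892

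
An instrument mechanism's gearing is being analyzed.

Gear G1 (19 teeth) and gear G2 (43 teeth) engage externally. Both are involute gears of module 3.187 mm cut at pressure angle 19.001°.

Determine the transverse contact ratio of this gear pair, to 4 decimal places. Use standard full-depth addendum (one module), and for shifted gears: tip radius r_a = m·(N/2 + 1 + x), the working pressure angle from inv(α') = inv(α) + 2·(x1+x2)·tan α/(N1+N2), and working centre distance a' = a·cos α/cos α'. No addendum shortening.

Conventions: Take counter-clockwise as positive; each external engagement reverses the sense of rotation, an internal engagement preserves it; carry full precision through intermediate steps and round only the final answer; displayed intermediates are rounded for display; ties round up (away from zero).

1.6793

class = single-mesh tooth geometry [involute pair 19T × 43T, m = 3.187]
base radii: r_b1 = 28.626821, r_b2 = 64.787016
tip radii: r_a1 = 33.463500, r_a2 = 71.707500
no profile shift: α' = α, a' = a
action lengths: √(r_a1²−r_b1²) = 17.329482, √(r_a2²−r_b2²) = 30.734477
base pitch p_b = π·m·cos α = 9.466717
CR = (17.329482 + 30.734477 − 98.797000·sin 19.00100°)/9.466717 = 1.679270
contact ratio ≈ 1.6793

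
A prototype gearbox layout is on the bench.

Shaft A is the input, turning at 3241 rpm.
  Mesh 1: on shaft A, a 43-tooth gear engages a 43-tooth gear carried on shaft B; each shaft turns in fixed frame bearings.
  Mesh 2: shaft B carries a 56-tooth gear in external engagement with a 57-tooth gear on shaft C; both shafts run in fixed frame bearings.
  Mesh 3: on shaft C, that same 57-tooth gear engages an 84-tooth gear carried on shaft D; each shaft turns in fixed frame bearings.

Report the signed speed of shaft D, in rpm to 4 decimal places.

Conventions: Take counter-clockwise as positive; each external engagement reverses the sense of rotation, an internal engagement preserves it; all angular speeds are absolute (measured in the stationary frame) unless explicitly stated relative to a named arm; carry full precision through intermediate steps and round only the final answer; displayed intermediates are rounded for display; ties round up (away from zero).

topology: fixed-axis compound train — 3 meshes, A→D
mesh 1 [43T→43T]: ω = 3241.0000×43/43 = 3241.0000 rpm, sense flips to −
mesh 2 [56T→57T]: ω = 3241.0000×56/57 = 3184.1404 rpm, sense flips to +
mesh 3 [57T→84T]: ω = 3184.1404×57/84 = 2160.6667 rpm, sense flips to −
signed output speed = -2160.6667 rpm

-2160.6667 rpm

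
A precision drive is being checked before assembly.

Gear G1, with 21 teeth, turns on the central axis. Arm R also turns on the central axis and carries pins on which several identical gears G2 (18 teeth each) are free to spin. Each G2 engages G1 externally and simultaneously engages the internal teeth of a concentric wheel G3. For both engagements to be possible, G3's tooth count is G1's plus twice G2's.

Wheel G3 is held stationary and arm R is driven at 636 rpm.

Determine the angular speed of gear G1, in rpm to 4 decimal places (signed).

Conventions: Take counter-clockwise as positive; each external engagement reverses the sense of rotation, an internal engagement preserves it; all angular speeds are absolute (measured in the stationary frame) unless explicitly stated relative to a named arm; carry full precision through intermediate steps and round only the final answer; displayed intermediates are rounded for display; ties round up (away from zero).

topology: planetary set — G1 21T / G2 18T / G3 57T, arm = carrier (Willis)
normalise by the input: solve with ω_arm = 1, then scale by 636 rpm
ring teeth: 21 + 2·18 = 57
21(ω_sun−ω_arm) = −57(ω_ring−ω_arm),  ω_ring = 0, ω_arm = 1
ω_sun = 1 − (57/21)(0−1) = 26/7
scale: ω_sun = 26/7 × 636 rpm = +2362.2857 rpm

+2362.2857 rpm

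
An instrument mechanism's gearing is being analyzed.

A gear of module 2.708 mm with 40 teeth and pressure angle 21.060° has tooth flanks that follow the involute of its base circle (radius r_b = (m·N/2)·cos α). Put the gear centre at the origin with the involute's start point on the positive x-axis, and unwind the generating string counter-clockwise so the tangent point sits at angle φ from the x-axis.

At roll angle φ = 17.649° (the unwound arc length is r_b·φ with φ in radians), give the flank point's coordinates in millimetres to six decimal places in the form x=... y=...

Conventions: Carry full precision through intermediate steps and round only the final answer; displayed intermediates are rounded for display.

recognized (one wheel, involute flank): single-mesh tooth geometry, m = 2.708, N = 40
pitch radius r_p = m·N/2 = 2.708·40/2 = 54.160000
base radius r_b = r_p·cos α = 54.160000·cos 21.060° = 50.542363
roll angle φ = 17.649° = 0.30803316 rad
x = r_b·(cos φ + φ·sin φ) = 52.883624
y = r_b·(sin φ − φ·cos φ) = 0.487753

x=52.883624 y=0.487753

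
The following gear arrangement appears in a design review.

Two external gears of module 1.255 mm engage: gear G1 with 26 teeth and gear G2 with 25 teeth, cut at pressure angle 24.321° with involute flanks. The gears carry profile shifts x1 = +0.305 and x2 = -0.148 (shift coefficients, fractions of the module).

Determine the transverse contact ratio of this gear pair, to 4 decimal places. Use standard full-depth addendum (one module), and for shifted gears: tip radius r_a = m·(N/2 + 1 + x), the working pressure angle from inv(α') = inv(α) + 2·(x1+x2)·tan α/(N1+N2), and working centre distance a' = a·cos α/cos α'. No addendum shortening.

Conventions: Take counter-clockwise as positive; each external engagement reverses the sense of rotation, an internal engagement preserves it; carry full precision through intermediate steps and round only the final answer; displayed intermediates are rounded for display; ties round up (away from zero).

1.4365

topology: single-mesh involute geometry — m = 1.255, 26T/25T pair
base radii: r_b1 = 14.867083, r_b2 = 14.295272
tip radii: r_a1 = 17.952775, r_a2 = 16.756760
inv(α') = inv(24.321°) + 2·(+0.305-0.148)·tan α/(26+25) = 0.03025975  ⇒  α' = 25.07468°
a' = a·cos α / cos α' = 32.0025·cos 24.321°/cos 25.07468° = 32.196695
action lengths: √(r_a1²−r_b1²) = 10.063398, √(r_a2²−r_b2²) = 8.742666
base pitch p_b = π·m·cos α = 3.592794
CR = (10.063398 + 8.742666 − 32.196695·sin 25.07468°)/3.592794 = 1.436522
contact ratio ≈ 1.4365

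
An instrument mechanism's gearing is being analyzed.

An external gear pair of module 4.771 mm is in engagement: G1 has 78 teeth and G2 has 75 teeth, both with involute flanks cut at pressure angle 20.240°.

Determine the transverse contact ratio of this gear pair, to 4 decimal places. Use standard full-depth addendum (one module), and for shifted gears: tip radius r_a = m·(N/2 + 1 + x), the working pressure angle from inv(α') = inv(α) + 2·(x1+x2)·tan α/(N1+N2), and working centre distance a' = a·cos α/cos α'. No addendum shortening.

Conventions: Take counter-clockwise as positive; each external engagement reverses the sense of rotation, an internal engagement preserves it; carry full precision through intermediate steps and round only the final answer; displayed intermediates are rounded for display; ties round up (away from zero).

class = single-mesh tooth geometry [involute pair 78T × 75T, m = 4.771]
base radii: r_b1 = 174.579561, r_b2 = 167.864963
tip radii: r_a1 = 190.840000, r_a2 = 183.683500
no profile shift: α' = α, a' = a
action lengths: √(r_a1²−r_b1²) = 77.083607, √(r_a2²−r_b2²) = 74.571995
base pitch p_b = π·m·cos α = 14.063022
CR = (77.083607 + 74.571995 − 364.981500·sin 20.24000°)/14.063022 = 1.805376
contact ratio ≈ 1.8054

1.8054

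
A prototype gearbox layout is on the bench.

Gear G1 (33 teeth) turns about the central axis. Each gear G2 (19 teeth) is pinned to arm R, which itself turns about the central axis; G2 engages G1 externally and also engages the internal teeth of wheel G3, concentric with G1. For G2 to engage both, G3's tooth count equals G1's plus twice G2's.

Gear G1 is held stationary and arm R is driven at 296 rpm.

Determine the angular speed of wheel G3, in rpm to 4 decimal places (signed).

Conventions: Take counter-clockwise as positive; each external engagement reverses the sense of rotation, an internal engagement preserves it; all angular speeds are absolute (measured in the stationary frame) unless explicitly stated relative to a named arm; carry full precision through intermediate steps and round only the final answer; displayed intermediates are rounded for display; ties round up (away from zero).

+433.5775 rpm

topology: planetary set — G1 33T / G2 19T / G3 71T, arm = carrier (Willis)
normalise by the input: solve with ω_arm = 1, then scale by 296 rpm
ring teeth: 33 + 2·19 = 71
33(ω_sun−ω_arm) = −71(ω_ring−ω_arm),  ω_sun = 0, ω_arm = 1
ω_ring = 1 − (33/71)(0−1) = 104/71
scale: ω_ring = 104/71 × 296 rpm = +433.5775 rpm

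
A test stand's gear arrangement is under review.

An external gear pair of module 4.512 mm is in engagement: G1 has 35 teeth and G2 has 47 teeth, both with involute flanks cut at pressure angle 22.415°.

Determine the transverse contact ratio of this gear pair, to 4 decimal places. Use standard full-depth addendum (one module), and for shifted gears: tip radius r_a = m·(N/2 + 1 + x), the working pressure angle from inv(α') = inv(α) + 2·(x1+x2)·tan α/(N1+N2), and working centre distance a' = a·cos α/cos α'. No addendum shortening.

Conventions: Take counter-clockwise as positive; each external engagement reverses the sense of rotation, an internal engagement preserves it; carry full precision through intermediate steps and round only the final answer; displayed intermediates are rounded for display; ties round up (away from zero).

1.6069

recognized (one external pair, fixed centres): single-mesh tooth geometry, m = 4.512, N1 = 35, N2 = 47
base radii: r_b1 = 72.994275, r_b2 = 98.020884
tip radii: r_a1 = 83.472000, r_a2 = 110.544000
no profile shift: α' = α, a' = a
action lengths: √(r_a1²−r_b1²) = 40.489636, √(r_a2²−r_b2²) = 51.106578
base pitch p_b = π·m·cos α = 13.103902
CR = (40.489636 + 51.106578 − 184.992000·sin 22.41500°)/13.103902 = 1.606885
contact ratio ≈ 1.6069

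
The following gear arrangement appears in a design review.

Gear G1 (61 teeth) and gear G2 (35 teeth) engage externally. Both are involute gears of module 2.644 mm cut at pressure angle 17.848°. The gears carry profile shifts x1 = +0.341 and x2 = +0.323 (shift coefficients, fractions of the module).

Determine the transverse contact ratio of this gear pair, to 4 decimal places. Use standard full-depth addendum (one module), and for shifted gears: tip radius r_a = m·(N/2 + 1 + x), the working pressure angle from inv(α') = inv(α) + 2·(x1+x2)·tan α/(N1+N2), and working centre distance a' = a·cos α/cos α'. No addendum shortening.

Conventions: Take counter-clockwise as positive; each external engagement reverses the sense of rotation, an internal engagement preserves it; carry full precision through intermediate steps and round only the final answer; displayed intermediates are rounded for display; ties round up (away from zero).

class = single-mesh tooth geometry [involute pair 61T × 35T, m = 2.644]
base radii: r_b1 = 76.760939, r_b2 = 44.043162
tip radii: r_a1 = 84.187604, r_a2 = 49.768012
inv(α') = inv(17.848°) + 2·(+0.341+0.323)·tan α/(61+35) = 0.01493706  ⇒  α' = 20.01412°
a' = a·cos α / cos α' = 126.9120·cos 17.848°/cos 20.01412° = 128.568577
action lengths: √(r_a1²−r_b1²) = 34.573268, √(r_a2²−r_b2²) = 23.174445
base pitch p_b = π·m·cos α = 7.906610
CR = (34.573268 + 23.174445 − 128.568577·sin 20.01412°)/7.906610 = 1.738405
contact ratio ≈ 1.7384

1.7384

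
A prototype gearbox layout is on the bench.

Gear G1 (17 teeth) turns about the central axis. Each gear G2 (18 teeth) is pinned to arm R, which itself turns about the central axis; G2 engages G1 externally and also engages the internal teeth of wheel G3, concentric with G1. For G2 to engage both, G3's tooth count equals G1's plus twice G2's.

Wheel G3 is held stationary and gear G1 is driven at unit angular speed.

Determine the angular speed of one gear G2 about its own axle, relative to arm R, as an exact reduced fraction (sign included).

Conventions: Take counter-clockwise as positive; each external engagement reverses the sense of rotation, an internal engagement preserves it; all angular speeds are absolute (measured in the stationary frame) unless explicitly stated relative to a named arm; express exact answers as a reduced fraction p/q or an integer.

class = planetary set [G3 = 17+2·18 = 53; Willis about the carrier]
ring teeth: 17 + 2·18 = 53
17(ω_sun−ω_arm) = −53(ω_ring−ω_arm),  ω_ring = 0, ω_sun = 1
17(1−ω_arm) = −53(0−ω_arm)  ⇒  70·ω_arm = 17  ⇒  ω_arm = 17/70
sun–planet mesh: 17·(1−17/70) = −18·(ω_p−ω_arm)  ⇒  ω_p−ω_arm = -901/1260
exact speed ratio = -901/1260

-901/1260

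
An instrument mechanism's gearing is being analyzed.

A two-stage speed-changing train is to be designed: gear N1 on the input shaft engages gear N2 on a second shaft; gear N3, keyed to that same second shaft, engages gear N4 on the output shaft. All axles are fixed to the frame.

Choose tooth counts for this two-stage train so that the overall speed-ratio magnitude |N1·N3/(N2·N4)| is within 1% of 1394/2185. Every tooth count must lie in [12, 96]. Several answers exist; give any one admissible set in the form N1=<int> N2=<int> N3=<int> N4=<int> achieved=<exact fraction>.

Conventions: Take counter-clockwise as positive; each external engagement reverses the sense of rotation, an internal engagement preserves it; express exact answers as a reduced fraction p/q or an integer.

N1=17 N2=23 N3=82 N4=95 achieved=1394/2185

class = fixed-axis compound train [2-stage, 1394/2185 wanted]
target = 1394/2185 in lowest terms: an exact hit needs N1·N3 = k·1394 and N2·N4 = k·2185 for one integer k, every count in [12, 96]; additionally prefer no 1:1 stage (N1 ≠ N2, N3 ≠ N4)
k = 1: N1·N3 = 1394 = 17·82, N2·N4 = 2185 = 23·95
achieved = 17·82/(23·95) = 1394/2185; |achieved − target| = 0 ≤ 697/109250 ✓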